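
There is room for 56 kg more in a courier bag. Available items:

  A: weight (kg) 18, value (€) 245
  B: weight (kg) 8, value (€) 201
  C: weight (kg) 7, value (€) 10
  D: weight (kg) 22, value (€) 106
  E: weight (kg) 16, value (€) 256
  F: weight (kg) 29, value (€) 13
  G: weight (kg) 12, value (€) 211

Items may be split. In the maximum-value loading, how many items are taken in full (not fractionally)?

Greedy by value/weight ratio, highest first.
Ratios (sorted): B 25.12, G 17.58, E 16.00, A 13.61, D 4.82, C 1.43, F 0.45
take B (8 @ 201); take G (12 @ 211); take E (16 @ 256); take A (18 @ 245); take 2/22 of D → 9.64. Capacity used 56/56.
4 item(s) taken whole; one partial (take 2/22 of D).

4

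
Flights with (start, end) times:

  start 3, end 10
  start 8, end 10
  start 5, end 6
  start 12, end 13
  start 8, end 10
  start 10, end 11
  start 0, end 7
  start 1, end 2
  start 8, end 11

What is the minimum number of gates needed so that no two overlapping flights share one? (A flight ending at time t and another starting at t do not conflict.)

4

The answer is the maximum number of intervals overlapping at any instant.
Events (time:±→running): 0:+→1 1:+→2 2:-→1 3:+→2 5:+→3 6:-→2 7:-→1 8:+→2 8:+→3 8:+→4 … peak 4.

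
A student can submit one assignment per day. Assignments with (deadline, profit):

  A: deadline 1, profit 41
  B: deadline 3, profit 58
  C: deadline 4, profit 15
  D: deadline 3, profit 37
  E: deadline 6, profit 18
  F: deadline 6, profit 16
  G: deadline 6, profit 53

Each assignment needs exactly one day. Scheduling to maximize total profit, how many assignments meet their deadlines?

6

Sort by profit descending; place each in the latest free slot ≤ its deadline.
By profit: B(d3,58), G(d6,53), A(d1,41), D(d3,37), E(d6,18), F(d6,16), C(d4,15)
B→slot 3; G→slot 6; A→slot 1; D→slot 2; E→slot 5; F→slot 4; C skipped.
6 of 7 scheduled.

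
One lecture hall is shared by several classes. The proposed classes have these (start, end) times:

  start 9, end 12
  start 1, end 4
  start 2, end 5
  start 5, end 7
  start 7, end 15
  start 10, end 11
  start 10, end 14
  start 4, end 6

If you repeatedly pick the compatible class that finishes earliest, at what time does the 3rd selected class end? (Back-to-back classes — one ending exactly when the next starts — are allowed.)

Greedy by earliest finish: after sorting by end time, pick each interval compatible with the last pick.
By end time: (1,4), (2,5), (4,6), (5,7), (10,11), (9,12), (10,14), (7,15).
Pick (1,4); next start ≥ 4 → (4,6); next start ≥ 6 → (10,11).
Selected: (1,4) (4,6) (10,11)

11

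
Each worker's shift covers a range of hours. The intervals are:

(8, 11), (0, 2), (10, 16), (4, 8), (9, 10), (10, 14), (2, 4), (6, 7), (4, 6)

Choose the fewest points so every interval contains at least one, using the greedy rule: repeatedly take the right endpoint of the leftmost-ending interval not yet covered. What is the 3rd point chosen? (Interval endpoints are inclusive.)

Process intervals by earliest right end; each time one isn't hit yet, stab at its right endpoint.
Sorted: [0,2] [2,4] [4,6] [6,7] [4,8] [9,10] [8,11] [10,14] [10,16]
{[0,2],[2,4]} hit by 2; {[4,6],[6,7],[4,8]} hit by 6; {[9,10],[8,11],[10,14],[10,16]} hit by 10.
Points: 2, 6, 10 (3 total).

10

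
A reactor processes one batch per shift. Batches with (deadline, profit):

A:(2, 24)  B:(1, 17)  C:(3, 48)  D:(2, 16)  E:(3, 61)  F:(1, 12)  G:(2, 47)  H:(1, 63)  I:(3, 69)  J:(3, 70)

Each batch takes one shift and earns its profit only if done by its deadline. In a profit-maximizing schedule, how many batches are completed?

3

Profit order: J=70 I=69 H=63 E=61 C=48 G=47 A=24 B=17 D=16 F=12
Assign: J→slot 3, I→slot 2, H→slot 1, E skipped, C skipped, G skipped, A skipped, B skipped, D skipped, F skipped.
Slots: [1:H] [2:I] [3:J]
3 of 10 scheduled.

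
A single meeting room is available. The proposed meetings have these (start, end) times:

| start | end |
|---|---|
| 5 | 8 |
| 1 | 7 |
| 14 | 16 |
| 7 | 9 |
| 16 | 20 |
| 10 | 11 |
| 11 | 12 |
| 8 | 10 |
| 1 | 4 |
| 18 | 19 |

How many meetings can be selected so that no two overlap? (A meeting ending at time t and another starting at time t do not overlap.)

7

Sort by end time and greedily take each interval whose start is ≥ the last chosen end.
By end time: (1,4), (1,7), (5,8), (7,9), (8,10), (10,11), (11,12), (14,16), (18,19), (16,20).
Pick (1,4); next start ≥ 4 → (5,8); next start ≥ 8 → (8,10); next start ≥ 10 → (10,11); next start ≥ 11 → (11,12); next start ≥ 12 → (14,16); next start ≥ 16 → (18,19).
Selected 7 meetings.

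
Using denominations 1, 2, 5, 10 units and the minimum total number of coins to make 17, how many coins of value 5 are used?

Greedy: take as many of the largest coin as possible, then repeat with the remainder.
17 − 1×10→7 − 1×5→2 − 1×2→0
Count of 5: 1

1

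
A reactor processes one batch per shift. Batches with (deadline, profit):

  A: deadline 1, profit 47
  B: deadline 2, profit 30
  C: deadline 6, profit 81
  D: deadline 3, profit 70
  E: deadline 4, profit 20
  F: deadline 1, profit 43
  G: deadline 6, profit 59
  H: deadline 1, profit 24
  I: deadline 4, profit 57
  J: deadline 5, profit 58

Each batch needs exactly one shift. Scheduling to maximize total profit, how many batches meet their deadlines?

Profit order: C=81 D=70 G=59 J=58 I=57 A=47 F=43 B=30 H=24 E=20
Assign: C→slot 6, D→slot 3, G→slot 5, J→slot 4, I→slot 2, A→slot 1, F skipped, B skipped, H skipped, E skipped.
Slots: [1:A] [2:I] [3:D] [4:J] [5:G] [6:C]
6 of 10 scheduled.

6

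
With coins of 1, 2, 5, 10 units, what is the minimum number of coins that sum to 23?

4

23 − 2×10→3 − 1×2→1 − 1×1→0
Total coins = 2 + 1 + 1 = 4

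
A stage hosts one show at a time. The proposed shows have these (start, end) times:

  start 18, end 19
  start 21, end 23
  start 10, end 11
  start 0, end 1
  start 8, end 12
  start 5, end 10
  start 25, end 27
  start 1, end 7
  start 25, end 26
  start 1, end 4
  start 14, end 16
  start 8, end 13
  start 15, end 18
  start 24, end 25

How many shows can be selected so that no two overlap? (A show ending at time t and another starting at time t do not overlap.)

9

Greedy by earliest finish: after sorting by end time, pick each interval compatible with the last pick.
By end time: (0,1), (1,4), (1,7), (5,10), (10,11), (8,12), (8,13), (14,16), (15,18), (18,19), (21,23), (24,25), (25,26), (25,27).
Pick (0,1); next start ≥ 1 → (1,4); next start ≥ 4 → (5,10); next start ≥ 10 → (10,11); next start ≥ 11 → (14,16); next start ≥ 16 → (18,19); next start ≥ 19 → (21,23); next start ≥ 23 → (24,25); next start ≥ 25 → (25,26).
Selected 9 shows.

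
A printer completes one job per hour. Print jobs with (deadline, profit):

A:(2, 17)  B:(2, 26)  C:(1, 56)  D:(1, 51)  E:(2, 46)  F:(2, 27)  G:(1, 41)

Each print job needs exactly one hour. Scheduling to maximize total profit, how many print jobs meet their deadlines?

Take jobs in profit order; each goes to the latest open slot no later than its deadline.
Profit order: C=56 D=51 E=46 G=41 F=27 B=26 A=17
Assign: C→slot 1, D skipped, E→slot 2, G skipped, F skipped, B skipped, A skipped.
Slots: [1:C] [2:E]
2 of 7 scheduled.

2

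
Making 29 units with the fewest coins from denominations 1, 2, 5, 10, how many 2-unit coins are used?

2

29 − 2×10→9 − 1×5→4 − 2×2→0
Count of 2: 2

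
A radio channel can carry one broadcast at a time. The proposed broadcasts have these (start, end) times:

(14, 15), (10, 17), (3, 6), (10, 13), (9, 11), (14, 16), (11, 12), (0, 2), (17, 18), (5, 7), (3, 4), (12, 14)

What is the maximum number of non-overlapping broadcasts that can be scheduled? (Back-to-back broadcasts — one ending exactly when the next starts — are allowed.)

8

Sort by end time and greedily take each interval whose start is ≥ the last chosen end.
Sorted by end: (0,2)  (3,4)  (3,6)  (5,7)  (9,11)  (11,12)  (10,13)  (12,14)  (14,15)  (14,16)  (10,17)  (17,18)
take (0,2); take (3,4); take (5,7); take (9,11); take (11,12); take (12,14); take (14,15); skip (10,17); take (17,18).
Selected 8 broadcasts.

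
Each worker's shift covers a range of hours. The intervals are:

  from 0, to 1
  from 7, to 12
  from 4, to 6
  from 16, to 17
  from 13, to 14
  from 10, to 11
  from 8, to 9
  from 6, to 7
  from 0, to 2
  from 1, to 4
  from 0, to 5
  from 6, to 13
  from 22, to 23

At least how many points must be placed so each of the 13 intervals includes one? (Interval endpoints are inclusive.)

7

Process intervals by earliest right end; each time one isn't hit yet, stab at its right endpoint.
By right end: [0,1]  [0,2]  [1,4]  [0,5]  [4,6]  [6,7]  [8,9]  [10,11]  [7,12]  [6,13]  [13,14]  [16,17]  [22,23]
[0,1] uncovered → point at 1; [4,6] uncovered → point at 6; [8,9] uncovered → point at 9; [10,11] uncovered → point at 11; [13,14] uncovered → point at 14; [16,17] uncovered → point at 17; [22,23] uncovered → point at 23.
Points: 1, 6, 9, 11, 14, 17, 23 (7 total).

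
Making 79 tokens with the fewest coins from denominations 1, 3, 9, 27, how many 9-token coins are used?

Greedy: take as many of the largest coin as possible, then repeat with the remainder.
79 − 2×27→25 − 2×9→7 − 2×3→1 − 1×1→0
Count of 9: 2

2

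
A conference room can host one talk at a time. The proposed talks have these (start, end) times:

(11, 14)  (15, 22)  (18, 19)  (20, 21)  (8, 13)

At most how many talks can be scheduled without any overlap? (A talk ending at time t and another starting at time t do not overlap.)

3

Greedy by earliest finish: after sorting by end time, pick each interval compatible with the last pick.
Sorted by end: (8,13)  (11,14)  (18,19)  (20,21)  (15,22)
take (8,13); take (18,19); take (20,21); skip (15,22).
Selected 3 talks.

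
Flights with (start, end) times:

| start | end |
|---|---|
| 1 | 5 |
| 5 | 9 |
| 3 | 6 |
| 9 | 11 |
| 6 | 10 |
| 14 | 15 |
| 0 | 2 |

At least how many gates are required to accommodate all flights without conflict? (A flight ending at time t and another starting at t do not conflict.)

The answer is the maximum number of intervals overlapping at any instant.
starts: [0, 1, 3, 5, 6, 9, 14]
ends:   [2, 5, 6, 9, 10, 11, 15]
s0→1 s1→2  — peak 2.

2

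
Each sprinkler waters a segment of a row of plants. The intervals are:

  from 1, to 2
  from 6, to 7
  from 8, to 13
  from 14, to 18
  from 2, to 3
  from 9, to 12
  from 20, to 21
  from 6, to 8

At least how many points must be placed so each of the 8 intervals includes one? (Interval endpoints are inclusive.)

Sort by right endpoint; whenever an interval is uncovered, place a point at its right end.
By right end: [1,2]  [2,3]  [6,7]  [6,8]  [9,12]  [8,13]  [14,18]  [20,21]
[1,2] uncovered → point at 2; [6,7] uncovered → point at 7; [9,12] uncovered → point at 12; [14,18] uncovered → point at 18; [20,21] uncovered → point at 21.
Points: 2, 7, 12, 18, 21 (5 total).

5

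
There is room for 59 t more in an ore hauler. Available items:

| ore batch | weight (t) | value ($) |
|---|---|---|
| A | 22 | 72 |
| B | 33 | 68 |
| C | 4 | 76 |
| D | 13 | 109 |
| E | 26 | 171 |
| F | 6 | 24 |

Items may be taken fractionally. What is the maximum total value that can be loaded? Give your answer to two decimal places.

412.73

Sort by value per unit weight and fill in that order.
Ratios (sorted): C 19.00, D 8.38, E 6.58, F 4.00, A 3.27, B 2.06
take C (4 @ 76); take D (13 @ 109); take E (26 @ 171); take F (6 @ 24); take 10/22 of A → 32.73. Capacity used 59/59.
Total value = 412.73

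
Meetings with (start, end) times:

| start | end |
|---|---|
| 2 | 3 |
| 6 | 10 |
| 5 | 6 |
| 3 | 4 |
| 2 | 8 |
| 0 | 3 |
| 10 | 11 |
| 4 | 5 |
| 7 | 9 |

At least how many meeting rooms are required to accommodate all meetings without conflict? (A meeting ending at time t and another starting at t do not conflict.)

3

Count concurrent intervals with a sweep; the peak is the room count.
Events (time:±→running): 0:+→1 2:+→2 2:+→3 … peak 3.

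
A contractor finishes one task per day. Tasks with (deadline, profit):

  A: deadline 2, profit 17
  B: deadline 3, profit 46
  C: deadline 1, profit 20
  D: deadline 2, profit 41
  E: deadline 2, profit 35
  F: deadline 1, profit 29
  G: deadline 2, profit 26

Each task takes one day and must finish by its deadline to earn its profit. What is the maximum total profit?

Take jobs in profit order; each goes to the latest open slot no later than its deadline.
Profit order: B=46 D=41 E=35 F=29 G=26 C=20 A=17
Assign: B→slot 3, D→slot 2, E→slot 1, F skipped, G skipped, C skipped, A skipped.
Slots: [1:E] [2:D] [3:B]
Profit = 35 + 41 + 46 = 122

122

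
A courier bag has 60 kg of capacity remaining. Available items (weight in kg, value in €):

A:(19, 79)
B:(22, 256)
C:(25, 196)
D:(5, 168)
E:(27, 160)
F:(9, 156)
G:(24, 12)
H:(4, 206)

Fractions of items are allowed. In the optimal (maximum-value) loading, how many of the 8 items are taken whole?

Sort by value per unit weight and fill in that order.
Ratios (sorted): H 51.50, D 33.60, F 17.33, B 11.64, C 7.84, E 5.93, A 4.16, G 0.50
take H (4 @ 206); take D (5 @ 168); take F (9 @ 156); take B (22 @ 256); take 20/25 of C → 156.80. Capacity used 60/60.
4 item(s) taken whole; one partial (take 20/25 of C).

4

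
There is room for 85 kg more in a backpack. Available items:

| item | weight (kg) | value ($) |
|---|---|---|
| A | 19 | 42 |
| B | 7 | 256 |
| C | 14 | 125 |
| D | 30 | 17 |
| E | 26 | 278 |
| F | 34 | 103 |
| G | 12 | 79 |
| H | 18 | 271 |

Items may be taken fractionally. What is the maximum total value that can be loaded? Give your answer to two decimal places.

Sort by value per unit weight and fill in that order.
Order: B (256/7=36.57) > H (271/18=15.06) > E (278/26=10.69) > C (125/14=8.93) > G (79/12=6.58) > F (103/34=3.03) > A (42/19=2.21) > D (17/30=0.57)
Fill: take B (7 @ 256) → take H (18 @ 271) → take E (26 @ 278) → take C (14 @ 125) → take G (12 @ 79) → take 8/34 of F → 24.24; 85/85 used.
Total value = 1033.24

1033.24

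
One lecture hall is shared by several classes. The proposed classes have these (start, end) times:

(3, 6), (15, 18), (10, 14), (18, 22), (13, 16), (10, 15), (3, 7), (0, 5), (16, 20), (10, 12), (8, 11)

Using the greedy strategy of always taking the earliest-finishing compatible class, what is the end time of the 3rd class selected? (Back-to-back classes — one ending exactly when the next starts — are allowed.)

16

Order by finish time; keep every interval that doesn't clash with the previous kept one.
By end time: (0,5), (3,6), (3,7), (8,11), (10,12), (10,14), (10,15), (13,16), (15,18), (16,20), (18,22).
Pick (0,5); next start ≥ 5 → (8,11); next start ≥ 11 → (13,16); next start ≥ 16 → (16,20).
Selected: (0,5) (8,11) (13,16) (16,20)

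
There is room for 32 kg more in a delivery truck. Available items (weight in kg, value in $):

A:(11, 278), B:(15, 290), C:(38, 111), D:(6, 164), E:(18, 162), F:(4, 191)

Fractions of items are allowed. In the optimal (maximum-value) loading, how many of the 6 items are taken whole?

Sort by value per unit weight and fill in that order.
Ratios (sorted): F 47.75, D 27.33, A 25.27, B 19.33, E 9.00, C 2.92
take F (4 @ 191); take D (6 @ 164); take A (11 @ 278); take 11/15 of B → 212.67. Capacity used 32/32.
3 item(s) taken whole; one partial (take 11/15 of B).

3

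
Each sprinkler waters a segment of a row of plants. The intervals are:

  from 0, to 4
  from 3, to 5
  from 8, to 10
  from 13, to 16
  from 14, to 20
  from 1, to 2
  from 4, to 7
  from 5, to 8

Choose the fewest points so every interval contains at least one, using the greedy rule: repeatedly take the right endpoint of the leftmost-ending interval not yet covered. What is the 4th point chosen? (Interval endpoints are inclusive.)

Process intervals by earliest right end; each time one isn't hit yet, stab at its right endpoint.
By right end: [1,2]  [0,4]  [3,5]  [4,7]  [5,8]  [8,10]  [13,16]  [14,20]
[1,2] uncovered → point at 2; [3,5] uncovered → point at 5; [8,10] uncovered → point at 10; [13,16] uncovered → point at 16.
Points: 2, 5, 10, 16 (4 total).

16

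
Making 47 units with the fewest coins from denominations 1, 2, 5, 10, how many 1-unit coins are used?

47 − 4×10→7 − 1×5→2 − 1×2→0
Count of 1: 0

0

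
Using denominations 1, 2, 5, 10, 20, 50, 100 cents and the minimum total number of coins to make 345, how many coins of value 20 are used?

Use the largest denomination that fits, subtract, and repeat.
345 − 3×100→45 − 2×20→5 − 1×5→0
Count of 20: 2

2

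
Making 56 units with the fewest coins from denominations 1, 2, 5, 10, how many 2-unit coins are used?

Greedy: take as many of the largest coin as possible, then repeat with the remainder.
56 − 5×10→6 − 1×5→1 − 1×1→0
Count of 2: 0

0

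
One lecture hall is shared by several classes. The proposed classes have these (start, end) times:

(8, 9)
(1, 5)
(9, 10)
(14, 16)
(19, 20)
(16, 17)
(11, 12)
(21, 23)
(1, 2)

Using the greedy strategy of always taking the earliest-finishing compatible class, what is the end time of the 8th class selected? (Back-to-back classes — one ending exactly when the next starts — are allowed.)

23

Sorted by end: (1,2)  (1,5)  (8,9)  (9,10)  (11,12)  (14,16)  (16,17)  (19,20)  (21,23)
take (1,2); skip (1,5); take (8,9); take (9,10); take (11,12); take (14,16); take (16,17); take (19,20); take (21,23).
Selected: (1,2) (8,9) (9,10) (11,12) (14,16) (16,17) (19,20) (21,23)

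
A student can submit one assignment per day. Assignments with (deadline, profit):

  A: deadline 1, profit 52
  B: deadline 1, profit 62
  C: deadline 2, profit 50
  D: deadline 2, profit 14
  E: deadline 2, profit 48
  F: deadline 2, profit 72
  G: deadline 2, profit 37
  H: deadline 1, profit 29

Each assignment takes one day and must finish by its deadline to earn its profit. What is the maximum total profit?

134

Sort by profit descending; place each in the latest free slot ≤ its deadline.
Profit order: F=72 B=62 A=52 C=50 E=48 G=37 H=29 D=14
Assign: F→slot 2, B→slot 1, A skipped, C skipped, E skipped, G skipped, H skipped, D skipped.
Slots: [1:B] [2:F]
Profit = 62 + 72 = 134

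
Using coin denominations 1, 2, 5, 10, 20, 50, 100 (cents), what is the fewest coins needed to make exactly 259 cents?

259 = 2×100 + 1×50 + 1×5 + 2×2
Total coins = 2 + 1 + 1 + 2 = 6

6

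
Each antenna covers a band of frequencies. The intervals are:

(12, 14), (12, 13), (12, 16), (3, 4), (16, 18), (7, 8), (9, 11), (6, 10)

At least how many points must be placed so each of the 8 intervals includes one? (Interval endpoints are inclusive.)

5

By right end: [3,4]  [7,8]  [6,10]  [9,11]  [12,13]  [12,14]  [12,16]  [16,18]
[3,4] uncovered → point at 4; [7,8] uncovered → point at 8; [9,11] uncovered → point at 11; [12,13] uncovered → point at 13; [16,18] uncovered → point at 18.
Points: 4, 8, 11, 13, 18 (5 total).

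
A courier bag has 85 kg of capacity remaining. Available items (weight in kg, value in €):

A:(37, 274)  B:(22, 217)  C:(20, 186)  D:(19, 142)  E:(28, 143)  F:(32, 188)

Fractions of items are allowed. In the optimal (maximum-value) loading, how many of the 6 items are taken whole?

3

Order: B (217/22=9.86) > C (186/20=9.30) > D (142/19=7.47) > A (274/37=7.41) > F (188/32=5.88) > E (143/28=5.11)
Fill: take B (22 @ 217) → take C (20 @ 186) → take D (19 @ 142) → take 24/37 of A → 177.73; 85/85 used.
3 item(s) taken whole; one partial (take 24/37 of A).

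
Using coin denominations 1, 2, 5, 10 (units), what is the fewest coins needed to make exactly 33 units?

5

33 = 3×10 + 1×2 + 1×1
Total coins = 3 + 1 + 1 = 5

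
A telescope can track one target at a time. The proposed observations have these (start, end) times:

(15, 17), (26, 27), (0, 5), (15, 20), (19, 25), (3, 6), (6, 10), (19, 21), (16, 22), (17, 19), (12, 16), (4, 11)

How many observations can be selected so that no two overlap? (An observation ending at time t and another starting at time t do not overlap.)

6

Greedy by earliest finish: after sorting by end time, pick each interval compatible with the last pick.
Sorted by end: (0,5)  (3,6)  (6,10)  (4,11)  (12,16)  (15,17)  (17,19)  (15,20)  (19,21)  (16,22)  (19,25)  (26,27)
take (0,5); skip (3,6); take (6,10); skip (4,11); take (12,16); take (17,19); take (19,21); take (26,27).
Selected 6 observations.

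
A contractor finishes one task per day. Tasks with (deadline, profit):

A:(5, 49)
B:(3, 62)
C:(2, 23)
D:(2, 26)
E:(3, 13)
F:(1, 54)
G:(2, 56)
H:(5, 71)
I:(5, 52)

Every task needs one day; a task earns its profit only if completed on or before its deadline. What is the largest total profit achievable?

Sort by profit descending; place each in the latest free slot ≤ its deadline.
Profit order: H=71 B=62 G=56 F=54 I=52 A=49 D=26 C=23 E=13
Assign: H→slot 5, B→slot 3, G→slot 2, F→slot 1, I→slot 4, A skipped, D skipped, C skipped, E skipped.
Slots: [1:F] [2:G] [3:B] [4:I] [5:H]
Profit = 54 + 56 + 62 + 52 + 71 = 295

295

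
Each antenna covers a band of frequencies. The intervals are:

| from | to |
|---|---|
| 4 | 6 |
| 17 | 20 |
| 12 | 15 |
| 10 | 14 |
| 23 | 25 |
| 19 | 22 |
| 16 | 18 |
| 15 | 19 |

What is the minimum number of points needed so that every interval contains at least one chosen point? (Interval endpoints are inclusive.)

Sort by right endpoint; whenever an interval is uncovered, place a point at its right end.
By right end: [4,6]  [10,14]  [12,15]  [16,18]  [15,19]  [17,20]  [19,22]  [23,25]
[4,6] uncovered → point at 6; [10,14] uncovered → point at 14; [16,18] uncovered → point at 18; [19,22] uncovered → point at 22; [23,25] uncovered → point at 25.
Points: 6, 14, 18, 22, 25 (5 total).

5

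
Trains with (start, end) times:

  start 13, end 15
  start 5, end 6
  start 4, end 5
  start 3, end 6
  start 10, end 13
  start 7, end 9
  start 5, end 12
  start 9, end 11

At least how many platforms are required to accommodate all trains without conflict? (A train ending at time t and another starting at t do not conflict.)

3

Count concurrent intervals with a sweep; the peak is the room count.
Events (time:±→running): 3:+→1 4:+→2 5:-→1 5:+→2 5:+→3 … peak 3.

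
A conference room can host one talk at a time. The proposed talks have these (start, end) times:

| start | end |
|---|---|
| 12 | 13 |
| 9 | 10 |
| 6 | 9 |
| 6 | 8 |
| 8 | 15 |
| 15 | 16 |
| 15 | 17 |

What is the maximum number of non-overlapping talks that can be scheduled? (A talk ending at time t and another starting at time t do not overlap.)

Order by finish time; keep every interval that doesn't clash with the previous kept one.
By end time: (6,8), (6,9), (9,10), (12,13), (8,15), (15,16), (15,17).
Pick (6,8); next start ≥ 8 → (9,10); next start ≥ 10 → (12,13); next start ≥ 13 → (15,16).
Selected 4 talks.

4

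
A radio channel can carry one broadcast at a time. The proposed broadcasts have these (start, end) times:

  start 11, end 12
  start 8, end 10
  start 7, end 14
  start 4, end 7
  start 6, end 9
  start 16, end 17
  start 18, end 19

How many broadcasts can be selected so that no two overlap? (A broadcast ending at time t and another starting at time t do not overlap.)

Order by finish time; keep every interval that doesn't clash with the previous kept one.
By end time: (4,7), (6,9), (8,10), (11,12), (7,14), (16,17), (18,19).
Pick (4,7); next start ≥ 7 → (8,10); next start ≥ 10 → (11,12); next start ≥ 12 → (16,17); next start ≥ 17 → (18,19).
Selected 5 broadcasts.

5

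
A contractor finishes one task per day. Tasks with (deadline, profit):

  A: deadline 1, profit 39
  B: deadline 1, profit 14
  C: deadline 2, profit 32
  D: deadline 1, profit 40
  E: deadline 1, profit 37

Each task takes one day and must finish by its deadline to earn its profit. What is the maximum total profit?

72

Profit order: D=40 A=39 E=37 C=32 B=14
Assign: D→slot 1, A skipped, E skipped, C→slot 2, B skipped.
Slots: [1:D] [2:C]
Profit = 40 + 32 = 72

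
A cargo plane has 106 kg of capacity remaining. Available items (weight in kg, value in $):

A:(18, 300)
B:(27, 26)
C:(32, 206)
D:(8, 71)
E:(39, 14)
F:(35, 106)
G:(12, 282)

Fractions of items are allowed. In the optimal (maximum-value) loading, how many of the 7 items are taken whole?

Greedy by value/weight ratio, highest first.
Order: G (282/12=23.50) > A (300/18=16.67) > D (71/8=8.88) > C (206/32=6.44) > F (106/35=3.03) > B (26/27=0.96) > E (14/39=0.36)
Fill: take G (12 @ 282) → take A (18 @ 300) → take D (8 @ 71) → take C (32 @ 206) → take F (35 @ 106) → take 1/27 of B → 0.96; 106/106 used.
5 item(s) taken whole; one partial (take 1/27 of B).

5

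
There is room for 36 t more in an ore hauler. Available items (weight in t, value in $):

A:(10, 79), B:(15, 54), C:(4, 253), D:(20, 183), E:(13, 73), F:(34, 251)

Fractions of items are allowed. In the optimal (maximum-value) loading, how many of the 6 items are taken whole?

Sort by value per unit weight and fill in that order.
Order: C (253/4=63.25) > D (183/20=9.15) > A (79/10=7.90) > F (251/34=7.38) > E (73/13=5.62) > B (54/15=3.60)
Fill: take C (4 @ 253) → take D (20 @ 183) → take A (10 @ 79) → take 2/34 of F → 14.76; 36/36 used.
3 item(s) taken whole; one partial (take 2/34 of F).

3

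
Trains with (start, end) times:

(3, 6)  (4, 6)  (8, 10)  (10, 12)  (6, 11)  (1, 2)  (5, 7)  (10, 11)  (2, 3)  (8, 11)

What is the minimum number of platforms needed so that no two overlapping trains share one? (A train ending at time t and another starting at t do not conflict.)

4

The answer is the maximum number of intervals overlapping at any instant.
Events (time:±→running): 1:+→1 2:-→0 2:+→1 3:-→0 3:+→1 4:+→2 5:+→3 6:-→2 6:-→1 6:+→2 7:-→1 8:+→2 8:+→3 10:-→2 10:+→3 10:+→4 … peak 4.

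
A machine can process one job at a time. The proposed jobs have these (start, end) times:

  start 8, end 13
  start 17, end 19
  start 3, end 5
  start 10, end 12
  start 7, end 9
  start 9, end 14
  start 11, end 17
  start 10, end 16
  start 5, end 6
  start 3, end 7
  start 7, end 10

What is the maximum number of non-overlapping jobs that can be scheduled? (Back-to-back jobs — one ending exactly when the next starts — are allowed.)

5

Greedy by earliest finish: after sorting by end time, pick each interval compatible with the last pick.
Sorted by end: (3,5)  (5,6)  (3,7)  (7,9)  (7,10)  (10,12)  (8,13)  (9,14)  (10,16)  (11,17)  (17,19)
take (3,5); take (5,6); skip (3,7); take (7,9); take (10,12); skip (10,16); skip (11,17); take (17,19).
Selected 5 jobs.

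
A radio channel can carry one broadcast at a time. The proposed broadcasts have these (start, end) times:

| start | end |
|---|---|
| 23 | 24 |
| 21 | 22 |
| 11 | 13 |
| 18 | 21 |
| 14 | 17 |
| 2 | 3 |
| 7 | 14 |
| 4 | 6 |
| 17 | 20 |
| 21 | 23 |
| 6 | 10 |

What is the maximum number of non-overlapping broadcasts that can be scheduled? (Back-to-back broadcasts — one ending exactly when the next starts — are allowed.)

8

Greedy by earliest finish: after sorting by end time, pick each interval compatible with the last pick.
By end time: (2,3), (4,6), (6,10), (11,13), (7,14), (14,17), (17,20), (18,21), (21,22), (21,23), (23,24).
Pick (2,3); next start ≥ 3 → (4,6); next start ≥ 6 → (6,10); next start ≥ 10 → (11,13); next start ≥ 13 → (14,17); next start ≥ 17 → (17,20); next start ≥ 20 → (21,22); next start ≥ 22 → (23,24).
Selected 8 broadcasts.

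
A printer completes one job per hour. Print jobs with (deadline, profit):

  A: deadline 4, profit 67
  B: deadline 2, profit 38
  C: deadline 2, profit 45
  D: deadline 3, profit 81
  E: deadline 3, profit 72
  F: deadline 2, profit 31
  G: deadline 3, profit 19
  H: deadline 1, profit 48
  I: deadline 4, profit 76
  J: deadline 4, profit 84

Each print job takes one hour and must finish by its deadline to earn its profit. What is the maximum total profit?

Take jobs in profit order; each goes to the latest open slot no later than its deadline.
Profit order: J=84 D=81 I=76 E=72 A=67 H=48 C=45 B=38 F=31 G=19
Assign: J→slot 4, D→slot 3, I→slot 2, E→slot 1, A skipped, H skipped, C skipped, B skipped, F skipped, G skipped.
Slots: [1:E] [2:I] [3:D] [4:J]
Profit = 72 + 76 + 81 + 84 = 313

313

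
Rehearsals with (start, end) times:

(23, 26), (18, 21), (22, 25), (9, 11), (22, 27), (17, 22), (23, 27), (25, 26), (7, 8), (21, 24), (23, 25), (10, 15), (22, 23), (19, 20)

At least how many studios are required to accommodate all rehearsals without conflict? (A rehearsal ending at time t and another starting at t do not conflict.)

6

The answer is the maximum number of intervals overlapping at any instant.
starts: [7, 9, 10, 17, 18, 19, 21, 22, 22, 22, 23, 23, 23, 25]
ends:   [8, 11, 15, 20, 21, 22, 23, 24, 25, 25, 26, 26, 27, 27]
s7→1 e8→0 s9→1 s10→2 e11→1 e15→0 s17→1 s18→2 s19→3 e20→2 e21→1 s21→2 e22→1 s22→2 s22→3 s22→4 e23→3 s23→4 s23→5 s23→6  — peak 6.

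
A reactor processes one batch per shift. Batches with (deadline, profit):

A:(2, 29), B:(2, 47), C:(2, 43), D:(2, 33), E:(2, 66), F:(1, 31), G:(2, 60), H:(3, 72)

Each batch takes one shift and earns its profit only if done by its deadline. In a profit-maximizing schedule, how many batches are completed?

3

Profit order: H=72 E=66 G=60 B=47 C=43 D=33 F=31 A=29
Assign: H→slot 3, E→slot 2, G→slot 1, B skipped, C skipped, D skipped, F skipped, A skipped.
Slots: [1:G] [2:E] [3:H]
3 of 8 scheduled.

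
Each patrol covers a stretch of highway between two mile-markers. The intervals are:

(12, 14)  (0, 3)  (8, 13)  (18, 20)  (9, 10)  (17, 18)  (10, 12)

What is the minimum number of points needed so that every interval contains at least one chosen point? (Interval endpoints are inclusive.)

4

Sorted: [0,3] [9,10] [10,12] [8,13] [12,14] [17,18] [18,20]
{[0,3]} hit by 3; {[9,10],[10,12],[8,13]} hit by 10; {[12,14]} hit by 14; {[17,18],[18,20]} hit by 18.
Points: 3, 10, 14, 18 (4 total).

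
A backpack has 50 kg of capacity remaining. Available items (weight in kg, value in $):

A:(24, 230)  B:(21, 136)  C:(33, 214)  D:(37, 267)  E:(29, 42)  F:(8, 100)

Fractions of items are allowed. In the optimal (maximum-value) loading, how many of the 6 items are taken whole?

Ratios (sorted): F 12.50, A 9.58, D 7.22, C 6.48, B 6.48, E 1.45
take F (8 @ 100); take A (24 @ 230); take 18/37 of D → 129.89. Capacity used 50/50.
2 item(s) taken whole; one partial (take 18/37 of D).

2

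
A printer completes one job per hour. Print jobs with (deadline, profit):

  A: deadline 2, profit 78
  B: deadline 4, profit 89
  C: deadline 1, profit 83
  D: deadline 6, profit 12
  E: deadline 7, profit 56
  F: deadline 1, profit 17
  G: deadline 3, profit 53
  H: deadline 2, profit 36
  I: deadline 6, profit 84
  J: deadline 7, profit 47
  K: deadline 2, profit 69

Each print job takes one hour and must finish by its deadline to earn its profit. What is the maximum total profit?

Sort by profit descending; place each in the latest free slot ≤ its deadline.
By profit: B(d4,89), I(d6,84), C(d1,83), A(d2,78), K(d2,69), E(d7,56), G(d3,53), J(d7,47), H(d2,36), F(d1,17), D(d6,12)
B→slot 4; I→slot 6; C→slot 1; A→slot 2; K skipped; E→slot 7; G→slot 3; J→slot 5; H skipped; F skipped; D skipped.
Profit = 83 + 78 + 53 + 89 + 47 + 84 + 56 = 490

490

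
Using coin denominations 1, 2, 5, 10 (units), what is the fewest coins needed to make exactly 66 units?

Use the largest denomination that fits, subtract, and repeat.
66 − 6×10→6 − 1×5→1 − 1×1→0
Total coins = 6 + 1 + 1 = 8

8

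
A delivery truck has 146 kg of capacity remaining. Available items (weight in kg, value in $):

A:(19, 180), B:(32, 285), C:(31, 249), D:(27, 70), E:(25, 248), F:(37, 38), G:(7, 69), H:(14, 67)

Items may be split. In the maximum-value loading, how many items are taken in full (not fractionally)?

6

Ratios (sorted): E 9.92, G 9.86, A 9.47, B 8.91, C 8.03, H 4.79, D 2.59, F 1.03
take E (25 @ 248); take G (7 @ 69); take A (19 @ 180); take B (32 @ 285); take C (31 @ 249); take H (14 @ 67); take 18/27 of D → 46.67. Capacity used 146/146.
6 item(s) taken whole; one partial (take 18/27 of D).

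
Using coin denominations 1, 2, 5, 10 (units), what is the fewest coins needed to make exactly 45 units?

Greedy: take as many of the largest coin as possible, then repeat with the remainder.
45 = 4×10 + 1×5
Total coins = 4 + 1 = 5

5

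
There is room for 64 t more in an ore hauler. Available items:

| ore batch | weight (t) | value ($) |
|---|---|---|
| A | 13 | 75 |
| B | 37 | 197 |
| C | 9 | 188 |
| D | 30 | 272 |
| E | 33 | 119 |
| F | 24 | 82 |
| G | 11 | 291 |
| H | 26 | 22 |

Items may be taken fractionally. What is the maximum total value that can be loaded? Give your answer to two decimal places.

831.32

Sort by value per unit weight and fill in that order.
Order: G (291/11=26.45) > C (188/9=20.89) > D (272/30=9.07) > A (75/13=5.77) > B (197/37=5.32) > E (119/33=3.61) > F (82/24=3.42) > H (22/26=0.85)
Fill: take G (11 @ 291) → take C (9 @ 188) → take D (30 @ 272) → take A (13 @ 75) → take 1/37 of B → 5.32; 64/64 used.
Total value = 831.32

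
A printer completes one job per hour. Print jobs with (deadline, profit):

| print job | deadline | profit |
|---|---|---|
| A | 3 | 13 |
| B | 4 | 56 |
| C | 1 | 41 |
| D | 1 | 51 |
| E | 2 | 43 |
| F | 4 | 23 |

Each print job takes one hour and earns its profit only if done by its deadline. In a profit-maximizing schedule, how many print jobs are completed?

Take jobs in profit order; each goes to the latest open slot no later than its deadline.
By profit: B(d4,56), D(d1,51), E(d2,43), C(d1,41), F(d4,23), A(d3,13)
B→slot 4; D→slot 1; E→slot 2; C skipped; F→slot 3; A skipped.
4 of 6 scheduled.

4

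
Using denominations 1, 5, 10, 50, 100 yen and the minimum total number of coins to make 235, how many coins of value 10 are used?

235 − 2×100→35 − 3×10→5 − 1×5→0
Count of 10: 3

3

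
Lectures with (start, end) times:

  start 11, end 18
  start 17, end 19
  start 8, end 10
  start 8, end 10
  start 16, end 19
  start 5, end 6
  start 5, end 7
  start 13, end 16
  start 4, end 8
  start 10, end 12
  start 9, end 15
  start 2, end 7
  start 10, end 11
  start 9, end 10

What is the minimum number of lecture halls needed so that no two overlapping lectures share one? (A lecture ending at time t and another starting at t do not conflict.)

4

starts: [2, 4, 5, 5, 8, 8, 9, 9, 10, 10, 11, 13, 16, 17]
ends:   [6, 7, 7, 8, 10, 10, 10, 11, 12, 15, 16, 18, 19, 19]
s2→1 s4→2 s5→3 s5→4  — peak 4.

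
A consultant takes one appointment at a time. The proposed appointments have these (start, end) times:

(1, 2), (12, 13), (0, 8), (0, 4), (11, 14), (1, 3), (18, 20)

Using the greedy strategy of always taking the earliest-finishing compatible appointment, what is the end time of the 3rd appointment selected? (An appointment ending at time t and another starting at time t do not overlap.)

Greedy by earliest finish: after sorting by end time, pick each interval compatible with the last pick.
By end time: (1,2), (1,3), (0,4), (0,8), (12,13), (11,14), (18,20).
Pick (1,2); next start ≥ 2 → (12,13); next start ≥ 13 → (18,20).
Selected: (1,2) (12,13) (18,20)

20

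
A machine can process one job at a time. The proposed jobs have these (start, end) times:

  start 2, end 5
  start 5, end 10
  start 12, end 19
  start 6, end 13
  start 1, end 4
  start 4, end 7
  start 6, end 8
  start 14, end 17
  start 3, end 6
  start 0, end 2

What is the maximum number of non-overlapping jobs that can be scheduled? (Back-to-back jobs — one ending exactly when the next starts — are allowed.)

4

Sorted by end: (0,2)  (1,4)  (2,5)  (3,6)  (4,7)  (6,8)  (5,10)  (6,13)  (14,17)  (12,19)
take (0,2); take (2,5); skip (4,7); take (6,8); skip (5,10); take (14,17); skip (12,19).
Selected 4 jobs.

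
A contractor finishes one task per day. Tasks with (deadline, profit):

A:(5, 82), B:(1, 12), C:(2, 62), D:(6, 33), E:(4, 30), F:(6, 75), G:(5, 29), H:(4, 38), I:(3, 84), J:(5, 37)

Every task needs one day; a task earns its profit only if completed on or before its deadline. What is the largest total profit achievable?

378

By profit: I(d3,84), A(d5,82), F(d6,75), C(d2,62), H(d4,38), J(d5,37), D(d6,33), E(d4,30), G(d5,29), B(d1,12)
I→slot 3; A→slot 5; F→slot 6; C→slot 2; H→slot 4; J→slot 1; D skipped; E skipped; G skipped; B skipped.
Profit = 37 + 62 + 84 + 38 + 82 + 75 = 378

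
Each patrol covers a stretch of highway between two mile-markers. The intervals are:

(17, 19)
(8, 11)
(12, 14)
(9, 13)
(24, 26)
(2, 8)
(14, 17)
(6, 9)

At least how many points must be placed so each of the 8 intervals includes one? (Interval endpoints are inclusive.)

4

Process intervals by earliest right end; each time one isn't hit yet, stab at its right endpoint.
Sorted: [2,8] [6,9] [8,11] [9,13] [12,14] [14,17] [17,19] [24,26]
{[2,8],[6,9],[8,11]} hit by 8; {[9,13],[12,14]} hit by 13; {[14,17],[17,19]} hit by 17; {[24,26]} hit by 26.
Points: 8, 13, 17, 26 (4 total).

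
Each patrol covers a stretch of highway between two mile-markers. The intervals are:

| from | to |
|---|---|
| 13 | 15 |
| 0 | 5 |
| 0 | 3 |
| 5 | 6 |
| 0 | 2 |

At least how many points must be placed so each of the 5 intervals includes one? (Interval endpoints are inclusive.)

3

Process intervals by earliest right end; each time one isn't hit yet, stab at its right endpoint.
By right end: [0,2]  [0,3]  [0,5]  [5,6]  [13,15]
[0,2] uncovered → point at 2; [5,6] uncovered → point at 6; [13,15] uncovered → point at 15.
Points: 2, 6, 15 (3 total).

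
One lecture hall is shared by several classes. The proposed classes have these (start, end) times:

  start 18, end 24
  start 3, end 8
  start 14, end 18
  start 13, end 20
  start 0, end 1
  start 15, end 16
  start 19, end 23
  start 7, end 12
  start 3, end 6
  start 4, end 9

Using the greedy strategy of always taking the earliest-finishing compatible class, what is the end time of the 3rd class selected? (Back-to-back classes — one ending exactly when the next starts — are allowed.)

12

By end time: (0,1), (3,6), (3,8), (4,9), (7,12), (15,16), (14,18), (13,20), (19,23), (18,24).
Pick (0,1); next start ≥ 1 → (3,6); next start ≥ 6 → (7,12); next start ≥ 12 → (15,16); next start ≥ 16 → (19,23).
Selected: (0,1) (3,6) (7,12) (15,16) (19,23)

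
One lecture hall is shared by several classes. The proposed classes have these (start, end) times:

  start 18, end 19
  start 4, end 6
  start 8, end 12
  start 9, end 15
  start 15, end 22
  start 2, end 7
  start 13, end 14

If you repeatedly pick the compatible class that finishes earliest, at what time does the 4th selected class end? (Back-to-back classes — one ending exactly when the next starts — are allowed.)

Greedy by earliest finish: after sorting by end time, pick each interval compatible with the last pick.
Sorted by end: (4,6)  (2,7)  (8,12)  (13,14)  (9,15)  (18,19)  (15,22)
take (4,6); skip (2,7); take (8,12); take (13,14); skip (9,15); take (18,19); skip (15,22).
Selected: (4,6) (8,12) (13,14) (18,19)

19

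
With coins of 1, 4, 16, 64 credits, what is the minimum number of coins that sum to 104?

104 − 1×64→40 − 2×16→8 − 2×4→0
Total coins = 1 + 2 + 2 = 5

5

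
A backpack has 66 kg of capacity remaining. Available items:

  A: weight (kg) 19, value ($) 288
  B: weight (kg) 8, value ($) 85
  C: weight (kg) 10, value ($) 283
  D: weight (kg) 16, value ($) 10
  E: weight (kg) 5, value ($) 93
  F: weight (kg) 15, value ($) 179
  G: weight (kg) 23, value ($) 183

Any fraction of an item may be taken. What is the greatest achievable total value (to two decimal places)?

Greedy by value/weight ratio, highest first.
Order: C (283/10=28.30) > E (93/5=18.60) > A (288/19=15.16) > F (179/15=11.93) > B (85/8=10.62) > G (183/23=7.96) > D (10/16=0.62)
Fill: take C (10 @ 283) → take E (5 @ 93) → take A (19 @ 288) → take F (15 @ 179) → take B (8 @ 85) → take 9/23 of G → 71.61; 66/66 used.
Total value = 999.61

999.61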